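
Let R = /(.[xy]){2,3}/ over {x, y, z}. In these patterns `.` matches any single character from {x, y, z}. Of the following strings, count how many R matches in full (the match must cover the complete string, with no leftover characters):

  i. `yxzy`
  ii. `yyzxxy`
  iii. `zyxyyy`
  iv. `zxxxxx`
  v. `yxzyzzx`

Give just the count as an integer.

i → match
ii → match
iii → match
iv → match
v → no match
Total matched: 4

4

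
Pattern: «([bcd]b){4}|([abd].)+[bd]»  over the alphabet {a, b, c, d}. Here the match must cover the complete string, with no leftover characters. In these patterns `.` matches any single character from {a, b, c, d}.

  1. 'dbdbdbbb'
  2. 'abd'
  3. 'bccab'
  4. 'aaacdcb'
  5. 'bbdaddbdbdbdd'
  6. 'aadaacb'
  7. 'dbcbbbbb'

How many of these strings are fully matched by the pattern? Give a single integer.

6

1 → match
2 → match
3 → no match
4 → match
5 → match
6 → match
7 → match
Total matched: 6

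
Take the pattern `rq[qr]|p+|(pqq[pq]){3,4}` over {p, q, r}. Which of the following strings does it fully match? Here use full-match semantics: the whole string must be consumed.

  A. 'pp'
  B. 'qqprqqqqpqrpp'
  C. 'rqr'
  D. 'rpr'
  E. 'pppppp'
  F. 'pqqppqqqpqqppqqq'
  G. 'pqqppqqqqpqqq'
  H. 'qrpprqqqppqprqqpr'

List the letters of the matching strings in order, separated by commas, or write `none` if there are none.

A → match
B → no match
C → match
D → no match
E → match
F → match
G → no match
H → no match

A, C, E, F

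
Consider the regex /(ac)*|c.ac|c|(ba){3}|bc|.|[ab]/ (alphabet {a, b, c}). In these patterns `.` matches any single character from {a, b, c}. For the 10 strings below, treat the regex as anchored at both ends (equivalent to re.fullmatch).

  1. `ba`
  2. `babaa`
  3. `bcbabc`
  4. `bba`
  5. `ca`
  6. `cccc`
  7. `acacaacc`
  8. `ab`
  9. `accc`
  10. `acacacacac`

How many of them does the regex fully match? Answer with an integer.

1

1 → no match
2 → no match
3 → no match
4 → no match
5 → no match
6 → no match
7 → no match
8 → no match
9 → no match
10 → match
Total matched: 1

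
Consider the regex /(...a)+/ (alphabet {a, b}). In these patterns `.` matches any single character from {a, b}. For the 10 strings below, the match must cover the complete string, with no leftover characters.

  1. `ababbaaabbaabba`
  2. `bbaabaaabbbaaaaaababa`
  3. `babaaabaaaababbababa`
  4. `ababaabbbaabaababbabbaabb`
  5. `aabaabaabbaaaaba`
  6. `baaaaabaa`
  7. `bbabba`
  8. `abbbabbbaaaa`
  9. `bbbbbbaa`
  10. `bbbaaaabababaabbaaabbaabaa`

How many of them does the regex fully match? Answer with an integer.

1 → no match
2 → no match
3 → no match
4 → no match — must end with `a`
5 → match
6 → no match
7 → no match
8 → no match
9 → no match
10 → no match
Total matched: 1

1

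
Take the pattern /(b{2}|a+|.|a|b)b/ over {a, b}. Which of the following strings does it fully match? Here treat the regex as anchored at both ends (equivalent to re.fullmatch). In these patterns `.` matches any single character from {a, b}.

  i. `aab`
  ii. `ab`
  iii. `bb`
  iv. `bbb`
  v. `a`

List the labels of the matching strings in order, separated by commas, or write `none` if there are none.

i, ii, iii, iv

i. `aab` → match
ii. `ab` → match
iii. `bb` → match
iv. `bbb` → match
v. `a` → no match — must end with `b`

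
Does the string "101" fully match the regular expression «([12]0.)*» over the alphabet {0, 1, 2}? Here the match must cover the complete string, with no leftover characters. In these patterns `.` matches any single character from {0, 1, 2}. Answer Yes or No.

Yes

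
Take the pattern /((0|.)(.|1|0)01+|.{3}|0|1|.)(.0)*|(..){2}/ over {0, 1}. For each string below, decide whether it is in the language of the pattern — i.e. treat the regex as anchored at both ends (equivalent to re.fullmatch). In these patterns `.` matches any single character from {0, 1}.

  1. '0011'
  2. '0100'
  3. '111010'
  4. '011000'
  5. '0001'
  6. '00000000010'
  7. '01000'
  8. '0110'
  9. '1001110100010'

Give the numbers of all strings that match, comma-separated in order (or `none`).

1, 2, 5, 6, 7, 8, 9

1 → match
2 → match
3 → no match
4 → no match
5 → match
6 → match
7 → match
8 → match
9 → match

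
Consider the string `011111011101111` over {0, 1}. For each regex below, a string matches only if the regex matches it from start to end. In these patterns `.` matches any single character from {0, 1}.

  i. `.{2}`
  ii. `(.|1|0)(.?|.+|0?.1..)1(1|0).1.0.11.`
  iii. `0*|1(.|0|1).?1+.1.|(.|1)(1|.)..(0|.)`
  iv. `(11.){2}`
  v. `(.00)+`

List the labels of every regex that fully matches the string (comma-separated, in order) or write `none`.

i → no match
ii → match
iii → no match
iv → no match — must start with `11`
v → no match — must end with `00`

ii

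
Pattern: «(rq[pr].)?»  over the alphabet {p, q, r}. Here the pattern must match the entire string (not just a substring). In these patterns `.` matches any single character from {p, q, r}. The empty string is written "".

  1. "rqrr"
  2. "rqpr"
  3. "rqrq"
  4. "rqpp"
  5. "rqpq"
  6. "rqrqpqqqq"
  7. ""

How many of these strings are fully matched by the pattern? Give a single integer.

6

1 → match
2 → match
3 → match
4 → match
5 → match
6 → no match
7 → match
Total matched: 6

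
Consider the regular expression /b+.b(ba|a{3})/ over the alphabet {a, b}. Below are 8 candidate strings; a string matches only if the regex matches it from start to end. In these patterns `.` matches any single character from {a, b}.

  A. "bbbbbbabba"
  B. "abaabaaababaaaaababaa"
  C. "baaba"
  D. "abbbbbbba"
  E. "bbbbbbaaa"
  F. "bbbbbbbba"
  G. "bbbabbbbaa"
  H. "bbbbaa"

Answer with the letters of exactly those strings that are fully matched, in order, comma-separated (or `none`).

A → match
B → no match — must start with "b"
C → no match
D → no match — must start with "b"
E → match
F → match
G → no match
H → no match

A, E, F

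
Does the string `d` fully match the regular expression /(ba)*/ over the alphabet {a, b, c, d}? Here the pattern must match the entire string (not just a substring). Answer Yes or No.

No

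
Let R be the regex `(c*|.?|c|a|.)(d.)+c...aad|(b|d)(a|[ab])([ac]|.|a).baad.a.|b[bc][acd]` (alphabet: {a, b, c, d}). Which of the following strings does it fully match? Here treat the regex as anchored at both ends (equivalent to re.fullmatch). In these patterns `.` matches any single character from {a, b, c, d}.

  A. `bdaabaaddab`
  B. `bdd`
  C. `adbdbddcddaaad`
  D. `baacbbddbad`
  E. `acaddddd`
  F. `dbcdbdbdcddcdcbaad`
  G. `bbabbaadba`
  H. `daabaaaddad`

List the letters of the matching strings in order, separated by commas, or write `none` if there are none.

C

A → no match
B → no match
C → match
D → no match
E → no match
F → no match
G → no match
H → no match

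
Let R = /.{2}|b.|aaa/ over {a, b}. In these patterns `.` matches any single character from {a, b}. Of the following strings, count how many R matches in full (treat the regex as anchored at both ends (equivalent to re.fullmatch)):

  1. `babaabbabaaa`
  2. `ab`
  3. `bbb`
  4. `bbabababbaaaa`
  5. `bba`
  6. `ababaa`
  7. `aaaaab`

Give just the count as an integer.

1

1. `babaabbabaaa` → no match
2. `ab` → match
3. `bbb` → no match
4 → no match
5. `bba` → no match
6. `ababaa` → no match
7. `aaaaab` → no match
Total matched: 1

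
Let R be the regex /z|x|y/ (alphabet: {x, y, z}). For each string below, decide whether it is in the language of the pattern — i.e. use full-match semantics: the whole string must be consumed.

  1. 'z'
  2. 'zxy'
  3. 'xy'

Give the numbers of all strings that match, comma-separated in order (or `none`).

1 → match
2 → no match
3 → no match

1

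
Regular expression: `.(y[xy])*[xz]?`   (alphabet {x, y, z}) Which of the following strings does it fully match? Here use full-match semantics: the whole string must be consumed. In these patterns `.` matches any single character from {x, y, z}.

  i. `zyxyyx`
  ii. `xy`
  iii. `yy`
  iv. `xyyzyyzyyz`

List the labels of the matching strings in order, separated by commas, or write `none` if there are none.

i → match
ii → no match
iii → no match
iv → no match

i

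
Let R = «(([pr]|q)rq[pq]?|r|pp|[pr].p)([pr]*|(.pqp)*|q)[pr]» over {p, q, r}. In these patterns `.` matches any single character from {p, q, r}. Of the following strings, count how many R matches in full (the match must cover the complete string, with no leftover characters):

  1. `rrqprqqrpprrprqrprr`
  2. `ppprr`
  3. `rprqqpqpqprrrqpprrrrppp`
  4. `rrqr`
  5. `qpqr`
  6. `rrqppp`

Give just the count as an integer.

1 → no match
2 → match
3 → no match
4 → match
5 → no match
6 → match
Total matched: 3

3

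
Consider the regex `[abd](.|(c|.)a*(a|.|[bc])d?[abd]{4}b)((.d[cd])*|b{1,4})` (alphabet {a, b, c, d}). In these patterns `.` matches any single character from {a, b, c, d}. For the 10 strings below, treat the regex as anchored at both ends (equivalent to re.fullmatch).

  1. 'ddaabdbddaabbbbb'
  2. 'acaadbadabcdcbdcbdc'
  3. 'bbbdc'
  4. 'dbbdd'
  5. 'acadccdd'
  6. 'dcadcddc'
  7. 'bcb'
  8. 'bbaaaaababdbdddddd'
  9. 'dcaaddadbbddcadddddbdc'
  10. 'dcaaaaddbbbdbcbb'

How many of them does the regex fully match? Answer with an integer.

1 → no match
2 → match
3 → match
4 → match
5 → match
6 → match
7 → match
8 → match
9 → match
10 → no match
Total matched: 8

8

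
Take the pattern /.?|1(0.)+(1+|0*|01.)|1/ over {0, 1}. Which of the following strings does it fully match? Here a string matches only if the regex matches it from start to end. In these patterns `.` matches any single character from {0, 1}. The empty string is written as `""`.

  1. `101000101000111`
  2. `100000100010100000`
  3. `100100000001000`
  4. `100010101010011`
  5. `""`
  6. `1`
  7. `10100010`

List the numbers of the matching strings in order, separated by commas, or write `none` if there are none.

1, 2, 4, 5, 6, 7

1 → match
2 → match
3 → no match
4 → match
5 → match
6 → match
7 → match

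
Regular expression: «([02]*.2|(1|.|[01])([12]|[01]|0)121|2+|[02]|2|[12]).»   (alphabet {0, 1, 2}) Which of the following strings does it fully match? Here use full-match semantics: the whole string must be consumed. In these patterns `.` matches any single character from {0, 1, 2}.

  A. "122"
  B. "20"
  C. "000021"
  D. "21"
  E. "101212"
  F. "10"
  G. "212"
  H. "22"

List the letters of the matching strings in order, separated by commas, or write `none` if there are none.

A, B, C, D, E, F, H

A → match
B → match
C → match
D → match
E → match
F → match
G → no match
H → match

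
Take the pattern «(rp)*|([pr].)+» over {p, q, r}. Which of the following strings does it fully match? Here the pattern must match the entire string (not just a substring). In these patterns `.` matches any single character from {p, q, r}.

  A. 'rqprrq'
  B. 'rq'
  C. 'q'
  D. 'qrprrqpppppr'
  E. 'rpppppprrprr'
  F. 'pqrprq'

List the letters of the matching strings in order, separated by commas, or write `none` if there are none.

A, B, E, F

A → match
B → match
C → no match
D → no match
E → match
F → match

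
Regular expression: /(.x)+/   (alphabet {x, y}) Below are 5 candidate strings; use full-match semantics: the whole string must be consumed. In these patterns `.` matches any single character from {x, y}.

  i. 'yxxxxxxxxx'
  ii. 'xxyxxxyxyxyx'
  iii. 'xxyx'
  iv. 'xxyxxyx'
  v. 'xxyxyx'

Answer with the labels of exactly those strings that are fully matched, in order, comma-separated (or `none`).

i → match
ii → match
iii → match
iv → no match
v → match

i, ii, iii, v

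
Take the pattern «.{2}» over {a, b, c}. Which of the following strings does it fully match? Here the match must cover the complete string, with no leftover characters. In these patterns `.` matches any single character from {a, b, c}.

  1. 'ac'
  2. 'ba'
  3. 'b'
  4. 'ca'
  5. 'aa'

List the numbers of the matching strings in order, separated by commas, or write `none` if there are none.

1 → match
2 → match
3 → no match
4 → match
5 → match

1, 2, 4, 5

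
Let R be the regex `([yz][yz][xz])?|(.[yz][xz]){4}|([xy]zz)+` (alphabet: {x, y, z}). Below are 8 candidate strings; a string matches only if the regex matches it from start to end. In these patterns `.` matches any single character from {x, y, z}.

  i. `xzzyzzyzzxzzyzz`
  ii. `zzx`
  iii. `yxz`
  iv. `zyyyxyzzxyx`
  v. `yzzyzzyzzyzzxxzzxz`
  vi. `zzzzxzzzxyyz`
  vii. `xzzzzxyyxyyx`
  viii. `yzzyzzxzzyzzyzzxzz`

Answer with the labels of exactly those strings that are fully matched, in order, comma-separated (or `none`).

i, ii, vii, viii

i → match
ii → match
iii → no match
iv → no match
v → no match
vi → no match
vii → match
viii → match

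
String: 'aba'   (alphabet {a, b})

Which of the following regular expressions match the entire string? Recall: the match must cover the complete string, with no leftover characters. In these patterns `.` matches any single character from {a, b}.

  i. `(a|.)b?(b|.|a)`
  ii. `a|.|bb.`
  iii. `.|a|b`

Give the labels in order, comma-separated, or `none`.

i → match
ii → no match
iii → no match

i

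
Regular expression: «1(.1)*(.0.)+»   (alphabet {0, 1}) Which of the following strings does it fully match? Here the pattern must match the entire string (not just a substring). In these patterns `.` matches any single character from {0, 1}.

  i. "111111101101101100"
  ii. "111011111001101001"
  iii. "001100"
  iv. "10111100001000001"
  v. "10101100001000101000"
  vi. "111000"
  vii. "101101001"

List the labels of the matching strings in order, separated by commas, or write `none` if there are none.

i → match
ii → match
iii. "001100" → no match — must start with "1"
iv → match
v → match
vi. "111000" → match
vii. "101101001" → match

i, ii, iv, v, vi, vii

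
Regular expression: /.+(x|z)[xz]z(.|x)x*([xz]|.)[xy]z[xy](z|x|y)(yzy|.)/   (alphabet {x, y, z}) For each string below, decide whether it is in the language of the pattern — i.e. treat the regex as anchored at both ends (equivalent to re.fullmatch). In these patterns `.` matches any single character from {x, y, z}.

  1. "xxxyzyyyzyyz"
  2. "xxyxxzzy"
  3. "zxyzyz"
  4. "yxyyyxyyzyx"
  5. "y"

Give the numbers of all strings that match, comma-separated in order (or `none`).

none

1 → no match
2 → no match
3 → no match
4 → no match
5 → no match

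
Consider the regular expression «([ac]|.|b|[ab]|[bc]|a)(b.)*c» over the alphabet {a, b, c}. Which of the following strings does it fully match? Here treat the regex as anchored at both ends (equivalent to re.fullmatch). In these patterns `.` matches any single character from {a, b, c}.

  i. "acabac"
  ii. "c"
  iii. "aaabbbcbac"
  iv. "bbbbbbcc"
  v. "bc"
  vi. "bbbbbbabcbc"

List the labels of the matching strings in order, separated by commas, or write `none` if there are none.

i → no match
ii → no match
iii → no match
iv → match
v → match
vi → no match

iv, v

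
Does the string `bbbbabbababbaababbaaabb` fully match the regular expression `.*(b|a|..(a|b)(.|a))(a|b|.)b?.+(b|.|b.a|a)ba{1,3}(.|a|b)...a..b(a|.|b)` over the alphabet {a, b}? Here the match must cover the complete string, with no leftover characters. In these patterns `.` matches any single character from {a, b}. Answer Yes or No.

Yes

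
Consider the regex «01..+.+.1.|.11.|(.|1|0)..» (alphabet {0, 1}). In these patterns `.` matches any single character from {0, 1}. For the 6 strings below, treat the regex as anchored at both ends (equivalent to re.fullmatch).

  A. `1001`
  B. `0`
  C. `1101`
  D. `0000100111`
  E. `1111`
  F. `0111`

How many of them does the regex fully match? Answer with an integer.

A → no match
B → no match
C → no match
D → no match
E → match
F → match
Total matched: 2

2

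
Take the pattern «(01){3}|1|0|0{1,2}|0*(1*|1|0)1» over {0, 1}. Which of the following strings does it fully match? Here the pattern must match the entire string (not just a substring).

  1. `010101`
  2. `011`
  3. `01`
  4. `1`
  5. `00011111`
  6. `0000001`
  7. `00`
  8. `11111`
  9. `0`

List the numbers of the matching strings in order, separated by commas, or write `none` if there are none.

1 → match
2 → match
3 → match
4 → match
5 → match
6 → match
7 → match
8 → match
9 → match

1, 2, 3, 4, 5, 6, 7, 8, 9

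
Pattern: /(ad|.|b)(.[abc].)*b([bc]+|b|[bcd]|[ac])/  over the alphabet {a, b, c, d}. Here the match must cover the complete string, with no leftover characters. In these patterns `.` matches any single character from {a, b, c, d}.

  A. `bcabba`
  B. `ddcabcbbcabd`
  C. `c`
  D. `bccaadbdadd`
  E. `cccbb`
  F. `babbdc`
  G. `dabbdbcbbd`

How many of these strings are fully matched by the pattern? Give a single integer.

2

A → match
B → match
C → no match
D → no match
E → no match
F → no match
G → no match
Total matched: 2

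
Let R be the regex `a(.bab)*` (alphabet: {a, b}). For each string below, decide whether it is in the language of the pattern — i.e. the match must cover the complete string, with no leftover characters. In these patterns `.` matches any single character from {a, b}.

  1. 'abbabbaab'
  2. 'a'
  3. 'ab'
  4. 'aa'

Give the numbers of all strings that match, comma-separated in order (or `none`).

1 → no match
2 → match
3 → no match
4 → no match

2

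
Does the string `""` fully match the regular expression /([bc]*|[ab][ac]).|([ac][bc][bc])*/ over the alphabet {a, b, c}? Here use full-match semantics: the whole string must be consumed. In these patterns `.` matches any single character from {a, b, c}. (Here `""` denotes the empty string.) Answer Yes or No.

Yes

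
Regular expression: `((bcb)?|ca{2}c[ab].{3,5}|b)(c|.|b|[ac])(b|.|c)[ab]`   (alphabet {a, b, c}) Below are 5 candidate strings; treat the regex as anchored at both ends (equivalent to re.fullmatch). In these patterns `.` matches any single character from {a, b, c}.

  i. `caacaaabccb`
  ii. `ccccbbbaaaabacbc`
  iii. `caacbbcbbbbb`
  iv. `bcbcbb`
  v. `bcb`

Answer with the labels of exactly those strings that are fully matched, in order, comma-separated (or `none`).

i, iii, iv, v

i. `caacaaabccb` → match
ii → no match
iii. `caacbbcbbbbb` → match
iv. `bcbcbb` → match
v. `bcb` → match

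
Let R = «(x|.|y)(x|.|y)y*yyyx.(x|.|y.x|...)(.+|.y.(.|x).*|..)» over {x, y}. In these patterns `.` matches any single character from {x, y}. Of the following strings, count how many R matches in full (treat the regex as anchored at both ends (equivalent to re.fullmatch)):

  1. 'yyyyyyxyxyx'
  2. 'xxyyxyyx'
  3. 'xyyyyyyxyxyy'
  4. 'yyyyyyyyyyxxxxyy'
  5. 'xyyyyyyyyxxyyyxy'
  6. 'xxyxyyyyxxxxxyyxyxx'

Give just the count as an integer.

4

1 → match
2 → no match
3 → match
4 → match
5 → match
6 → no match
Total matched: 4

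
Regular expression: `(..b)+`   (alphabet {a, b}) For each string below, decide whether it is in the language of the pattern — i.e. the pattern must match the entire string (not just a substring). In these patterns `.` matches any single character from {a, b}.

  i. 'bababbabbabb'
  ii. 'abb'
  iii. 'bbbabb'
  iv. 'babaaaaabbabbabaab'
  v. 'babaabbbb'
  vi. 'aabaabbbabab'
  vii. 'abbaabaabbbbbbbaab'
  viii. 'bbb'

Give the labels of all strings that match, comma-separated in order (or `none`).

i → match
ii → match
iii → match
iv → no match
v → match
vi → no match
vii → match
viii → match

i, ii, iii, v, vii, viii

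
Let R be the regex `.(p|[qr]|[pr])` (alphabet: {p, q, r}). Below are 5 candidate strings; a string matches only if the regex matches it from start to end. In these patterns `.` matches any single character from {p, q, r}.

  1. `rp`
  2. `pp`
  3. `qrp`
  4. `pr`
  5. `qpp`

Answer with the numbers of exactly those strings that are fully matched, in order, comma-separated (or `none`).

1 → match
2 → match
3 → no match
4 → match
5 → no match

1, 2, 4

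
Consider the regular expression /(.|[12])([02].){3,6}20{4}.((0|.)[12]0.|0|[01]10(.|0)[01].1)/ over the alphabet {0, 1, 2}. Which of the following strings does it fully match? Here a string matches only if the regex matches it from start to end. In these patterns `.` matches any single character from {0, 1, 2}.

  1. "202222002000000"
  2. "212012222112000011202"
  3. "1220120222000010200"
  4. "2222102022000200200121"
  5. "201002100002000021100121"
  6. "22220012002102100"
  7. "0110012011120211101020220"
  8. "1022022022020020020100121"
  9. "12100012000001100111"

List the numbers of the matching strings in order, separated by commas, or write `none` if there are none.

1 → no match
2 → no match
3 → match
4 → no match
5 → match
6 → no match
7 → no match
8 → no match
9 → match

3, 5, 9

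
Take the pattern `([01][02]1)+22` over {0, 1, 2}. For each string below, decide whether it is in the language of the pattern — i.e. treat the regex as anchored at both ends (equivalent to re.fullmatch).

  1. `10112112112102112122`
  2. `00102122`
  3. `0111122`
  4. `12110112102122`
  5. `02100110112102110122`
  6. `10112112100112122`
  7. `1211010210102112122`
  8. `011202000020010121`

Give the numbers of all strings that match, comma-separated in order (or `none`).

1, 2, 4, 5, 6

1 → match
2 → match
3 → no match
4 → match
5 → match
6 → match
7 → no match
8 → no match — must end with `122`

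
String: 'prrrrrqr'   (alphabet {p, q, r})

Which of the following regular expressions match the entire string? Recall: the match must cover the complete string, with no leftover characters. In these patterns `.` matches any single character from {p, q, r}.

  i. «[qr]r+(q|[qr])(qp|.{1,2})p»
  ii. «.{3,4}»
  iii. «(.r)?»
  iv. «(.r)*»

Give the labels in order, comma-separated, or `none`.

iv

i → no match — must end with 'p'
ii → no match
iii → no match
iv → match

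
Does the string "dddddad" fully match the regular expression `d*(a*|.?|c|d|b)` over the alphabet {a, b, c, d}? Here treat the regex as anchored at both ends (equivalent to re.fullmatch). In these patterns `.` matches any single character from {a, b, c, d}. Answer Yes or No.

No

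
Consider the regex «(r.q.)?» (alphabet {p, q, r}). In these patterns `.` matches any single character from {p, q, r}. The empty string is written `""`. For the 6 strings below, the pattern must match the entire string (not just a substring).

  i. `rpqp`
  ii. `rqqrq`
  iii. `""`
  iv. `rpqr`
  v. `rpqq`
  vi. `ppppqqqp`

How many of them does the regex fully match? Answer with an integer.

4

i. `rpqp` → match
ii. `rqqrq` → no match
iii. `""` → match
iv. `rpqr` → match
v. `rpqq` → match
vi. `ppppqqqp` → no match
Total matched: 4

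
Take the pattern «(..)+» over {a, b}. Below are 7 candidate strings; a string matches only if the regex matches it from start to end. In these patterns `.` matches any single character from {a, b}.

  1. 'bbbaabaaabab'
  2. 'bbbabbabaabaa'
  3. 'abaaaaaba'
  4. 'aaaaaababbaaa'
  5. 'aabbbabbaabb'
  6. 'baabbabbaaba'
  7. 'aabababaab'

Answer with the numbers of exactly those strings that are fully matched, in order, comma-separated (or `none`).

1, 5, 6, 7

1. 'bbbaabaaabab' → match
2 → no match
3. 'abaaaaaba' → no match
4 → no match
5. 'aabbbabbaabb' → match
6. 'baabbabbaaba' → match
7. 'aabababaab' → match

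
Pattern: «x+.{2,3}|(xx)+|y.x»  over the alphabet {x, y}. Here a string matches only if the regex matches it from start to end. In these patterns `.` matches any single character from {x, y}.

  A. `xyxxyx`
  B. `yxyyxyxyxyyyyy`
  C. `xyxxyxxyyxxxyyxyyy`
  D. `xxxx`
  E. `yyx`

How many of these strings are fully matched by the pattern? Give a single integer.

A. `xyxxyx` → no match
B → no match
C → no match
D. `xxxx` → match
E. `yyx` → match
Total matched: 2

2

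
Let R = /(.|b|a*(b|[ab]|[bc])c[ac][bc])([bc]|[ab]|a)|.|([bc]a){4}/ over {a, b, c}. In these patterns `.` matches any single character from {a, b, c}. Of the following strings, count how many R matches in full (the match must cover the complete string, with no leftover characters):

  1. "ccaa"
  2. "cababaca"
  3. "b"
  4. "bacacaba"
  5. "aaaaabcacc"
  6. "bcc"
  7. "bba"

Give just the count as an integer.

4

1 → no match
2 → match
3 → match
4 → match
5 → match
6 → no match
7 → no match
Total matched: 4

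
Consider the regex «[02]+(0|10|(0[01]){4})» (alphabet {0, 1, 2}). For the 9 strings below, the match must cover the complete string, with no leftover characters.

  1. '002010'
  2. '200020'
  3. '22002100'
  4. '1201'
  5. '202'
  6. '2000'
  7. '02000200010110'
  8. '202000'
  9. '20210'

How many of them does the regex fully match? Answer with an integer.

5

1 → match
2 → match
3 → no match
4 → no match
5 → no match
6 → match
7 → no match
8 → match
9 → match
Total matched: 5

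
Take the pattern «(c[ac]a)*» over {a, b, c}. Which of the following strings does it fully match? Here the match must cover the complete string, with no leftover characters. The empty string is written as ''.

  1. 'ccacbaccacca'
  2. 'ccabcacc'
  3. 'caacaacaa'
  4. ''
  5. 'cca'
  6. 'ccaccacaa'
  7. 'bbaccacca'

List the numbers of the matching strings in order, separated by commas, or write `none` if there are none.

1 → no match
2 → no match
3 → match
4 → match
5 → match
6 → match
7 → no match

3, 4, 5, 6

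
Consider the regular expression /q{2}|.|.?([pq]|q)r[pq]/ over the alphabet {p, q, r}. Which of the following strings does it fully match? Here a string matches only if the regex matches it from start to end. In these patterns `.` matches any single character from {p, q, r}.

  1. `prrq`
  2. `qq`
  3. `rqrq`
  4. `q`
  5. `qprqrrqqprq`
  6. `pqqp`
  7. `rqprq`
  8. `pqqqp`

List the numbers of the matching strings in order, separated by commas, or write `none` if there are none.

2, 3, 4

1. `prrq` → no match
2. `qq` → match
3. `rqrq` → match
4. `q` → match
5. `qprqrrqqprq` → no match
6. `pqqp` → no match
7. `rqprq` → no match
8. `pqqqp` → no match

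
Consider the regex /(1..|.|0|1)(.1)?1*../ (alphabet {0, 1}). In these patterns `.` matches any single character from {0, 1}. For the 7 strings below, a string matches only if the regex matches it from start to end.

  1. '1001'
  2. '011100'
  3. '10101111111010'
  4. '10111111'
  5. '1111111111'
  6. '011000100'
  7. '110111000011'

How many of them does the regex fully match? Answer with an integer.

3

1 → no match
2 → match
3 → no match
4 → match
5 → match
6 → no match
7 → no match
Total matched: 3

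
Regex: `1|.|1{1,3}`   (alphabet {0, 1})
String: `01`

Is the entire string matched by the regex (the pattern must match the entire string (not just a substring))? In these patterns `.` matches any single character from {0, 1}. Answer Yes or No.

No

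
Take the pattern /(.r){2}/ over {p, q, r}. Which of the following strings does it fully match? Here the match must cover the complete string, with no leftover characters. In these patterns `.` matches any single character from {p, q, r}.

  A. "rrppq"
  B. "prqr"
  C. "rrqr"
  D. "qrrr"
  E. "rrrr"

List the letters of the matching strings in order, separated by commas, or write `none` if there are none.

A → no match — must end with "r"
B → match
C → match
D → match
E → match

B, C, D, E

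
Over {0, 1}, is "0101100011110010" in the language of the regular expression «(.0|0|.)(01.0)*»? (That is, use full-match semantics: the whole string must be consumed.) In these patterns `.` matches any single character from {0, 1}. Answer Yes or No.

No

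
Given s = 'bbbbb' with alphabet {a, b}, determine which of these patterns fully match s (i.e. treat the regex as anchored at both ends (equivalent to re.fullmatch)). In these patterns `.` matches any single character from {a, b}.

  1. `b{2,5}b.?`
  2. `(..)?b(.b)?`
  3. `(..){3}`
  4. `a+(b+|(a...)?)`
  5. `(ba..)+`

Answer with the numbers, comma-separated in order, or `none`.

1 → match
2 → match
3 → no match
4 → no match — must start with 'a'
5 → no match — must start with 'ba'

1, 2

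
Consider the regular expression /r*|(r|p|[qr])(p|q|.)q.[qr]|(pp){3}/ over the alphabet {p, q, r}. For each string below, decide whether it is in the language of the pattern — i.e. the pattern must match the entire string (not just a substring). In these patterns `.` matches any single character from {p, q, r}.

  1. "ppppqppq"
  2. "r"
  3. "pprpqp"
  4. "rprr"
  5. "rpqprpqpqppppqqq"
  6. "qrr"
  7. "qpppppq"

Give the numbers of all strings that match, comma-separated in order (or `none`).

1 → no match
2 → match
3 → no match
4 → no match
5 → no match
6 → no match
7 → no match

2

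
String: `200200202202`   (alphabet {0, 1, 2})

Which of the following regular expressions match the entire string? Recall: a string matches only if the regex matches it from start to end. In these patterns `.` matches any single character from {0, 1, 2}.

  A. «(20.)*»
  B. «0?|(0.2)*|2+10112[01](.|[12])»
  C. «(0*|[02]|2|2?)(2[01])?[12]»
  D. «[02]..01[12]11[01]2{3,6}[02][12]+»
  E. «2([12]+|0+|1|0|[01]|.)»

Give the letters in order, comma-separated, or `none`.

A

A → match
B → no match
C → no match
D → no match
E → no match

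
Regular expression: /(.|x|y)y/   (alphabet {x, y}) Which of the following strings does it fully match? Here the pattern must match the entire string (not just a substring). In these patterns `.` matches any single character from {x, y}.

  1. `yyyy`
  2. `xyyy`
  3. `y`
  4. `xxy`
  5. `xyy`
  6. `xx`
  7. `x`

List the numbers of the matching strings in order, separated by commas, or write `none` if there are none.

1 → no match
2 → no match
3 → no match
4 → no match
5 → no match
6 → no match — must end with `y`
7 → no match — must end with `y`

none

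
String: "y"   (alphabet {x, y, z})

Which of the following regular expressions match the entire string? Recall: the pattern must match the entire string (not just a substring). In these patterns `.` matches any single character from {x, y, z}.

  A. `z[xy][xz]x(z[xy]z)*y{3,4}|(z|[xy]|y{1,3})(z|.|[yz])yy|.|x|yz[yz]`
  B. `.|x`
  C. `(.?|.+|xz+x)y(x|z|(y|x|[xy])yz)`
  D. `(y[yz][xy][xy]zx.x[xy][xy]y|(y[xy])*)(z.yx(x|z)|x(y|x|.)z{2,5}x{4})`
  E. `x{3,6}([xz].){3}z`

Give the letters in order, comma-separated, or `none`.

A, B

A → match
B → match
C → no match
D → no match
E → no match — must start with "x"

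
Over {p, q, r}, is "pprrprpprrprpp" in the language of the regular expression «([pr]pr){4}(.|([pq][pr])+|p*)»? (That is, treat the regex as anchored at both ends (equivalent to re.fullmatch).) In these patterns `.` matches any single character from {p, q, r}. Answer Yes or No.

Yes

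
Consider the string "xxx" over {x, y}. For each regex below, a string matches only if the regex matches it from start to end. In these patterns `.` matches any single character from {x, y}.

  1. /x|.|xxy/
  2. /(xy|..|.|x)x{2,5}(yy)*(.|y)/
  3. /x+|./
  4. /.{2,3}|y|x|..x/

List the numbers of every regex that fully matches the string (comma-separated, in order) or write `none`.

1 → no match
2 → no match
3 → match
4 → match

3, 4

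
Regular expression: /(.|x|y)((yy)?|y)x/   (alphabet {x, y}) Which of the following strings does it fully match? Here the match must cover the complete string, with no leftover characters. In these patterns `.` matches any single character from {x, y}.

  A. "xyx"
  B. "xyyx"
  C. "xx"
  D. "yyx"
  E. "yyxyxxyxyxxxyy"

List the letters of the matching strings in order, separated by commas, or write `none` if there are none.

A. "xyx" → match
B. "xyyx" → match
C. "xx" → match
D. "yyx" → match
E → no match — must end with "x"

A, B, C, D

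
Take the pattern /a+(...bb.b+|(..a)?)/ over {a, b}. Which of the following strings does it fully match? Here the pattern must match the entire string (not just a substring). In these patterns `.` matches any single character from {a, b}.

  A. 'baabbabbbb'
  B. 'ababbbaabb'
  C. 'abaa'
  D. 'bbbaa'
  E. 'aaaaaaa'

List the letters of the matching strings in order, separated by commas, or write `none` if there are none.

C, E

A → no match — must start with 'a'
B → no match
C → match
D → no match — must start with 'a'
E → match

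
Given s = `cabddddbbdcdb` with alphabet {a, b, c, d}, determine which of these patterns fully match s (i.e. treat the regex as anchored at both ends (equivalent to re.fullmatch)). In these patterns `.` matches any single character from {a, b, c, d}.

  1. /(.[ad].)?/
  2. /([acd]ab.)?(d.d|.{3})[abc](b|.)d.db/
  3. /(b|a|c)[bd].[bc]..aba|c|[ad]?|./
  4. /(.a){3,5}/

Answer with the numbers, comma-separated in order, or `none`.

1 → no match
2 → match
3 → no match
4 → no match — must end with `a`

2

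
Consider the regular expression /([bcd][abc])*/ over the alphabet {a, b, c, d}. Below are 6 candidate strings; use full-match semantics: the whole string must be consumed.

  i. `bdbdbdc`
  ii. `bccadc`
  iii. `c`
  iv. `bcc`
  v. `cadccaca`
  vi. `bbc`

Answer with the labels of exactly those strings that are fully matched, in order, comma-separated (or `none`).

ii, v

i. `bdbdbdc` → no match
ii. `bccadc` → match
iii. `c` → no match
iv. `bcc` → no match
v. `cadccaca` → match
vi. `bbc` → no match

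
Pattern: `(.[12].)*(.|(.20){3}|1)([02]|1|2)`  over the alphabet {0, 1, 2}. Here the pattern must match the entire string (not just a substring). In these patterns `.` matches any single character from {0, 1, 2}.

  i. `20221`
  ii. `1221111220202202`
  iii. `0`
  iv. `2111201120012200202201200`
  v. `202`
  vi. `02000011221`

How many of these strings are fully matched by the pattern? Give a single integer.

0

i. `20221` → no match
ii → no match
iii. `0` → no match
iv → no match
v. `202` → no match
vi. `02000011221` → no match
Total matched: 0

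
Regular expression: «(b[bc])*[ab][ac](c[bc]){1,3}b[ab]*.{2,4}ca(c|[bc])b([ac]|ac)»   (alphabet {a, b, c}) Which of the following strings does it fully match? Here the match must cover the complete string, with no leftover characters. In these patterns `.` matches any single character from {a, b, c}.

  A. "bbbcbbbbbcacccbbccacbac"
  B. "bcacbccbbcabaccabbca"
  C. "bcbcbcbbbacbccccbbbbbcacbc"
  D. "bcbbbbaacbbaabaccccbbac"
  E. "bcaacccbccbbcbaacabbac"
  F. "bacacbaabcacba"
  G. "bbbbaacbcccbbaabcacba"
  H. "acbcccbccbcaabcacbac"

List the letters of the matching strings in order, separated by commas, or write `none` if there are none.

A → match
B → no match
C → match
D → no match
E → match
F → no match
G → match
H → no match

A, C, E, G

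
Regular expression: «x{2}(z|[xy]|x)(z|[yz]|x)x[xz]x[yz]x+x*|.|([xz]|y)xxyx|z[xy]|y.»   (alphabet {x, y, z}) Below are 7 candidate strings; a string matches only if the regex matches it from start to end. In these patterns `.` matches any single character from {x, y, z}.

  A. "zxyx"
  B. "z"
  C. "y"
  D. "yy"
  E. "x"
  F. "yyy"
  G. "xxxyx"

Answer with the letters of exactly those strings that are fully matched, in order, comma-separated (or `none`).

A → no match
B → match
C → match
D → match
E → match
F → no match
G → match

B, C, D, E, G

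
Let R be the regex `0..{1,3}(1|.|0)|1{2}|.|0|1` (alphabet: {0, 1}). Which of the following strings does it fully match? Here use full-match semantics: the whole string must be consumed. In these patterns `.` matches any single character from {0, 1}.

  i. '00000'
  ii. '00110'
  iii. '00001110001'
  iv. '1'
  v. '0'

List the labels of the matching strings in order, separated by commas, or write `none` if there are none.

i, ii, iv, v

i. '00000' → match
ii. '00110' → match
iii. '00001110001' → no match
iv. '1' → match
v. '0' → match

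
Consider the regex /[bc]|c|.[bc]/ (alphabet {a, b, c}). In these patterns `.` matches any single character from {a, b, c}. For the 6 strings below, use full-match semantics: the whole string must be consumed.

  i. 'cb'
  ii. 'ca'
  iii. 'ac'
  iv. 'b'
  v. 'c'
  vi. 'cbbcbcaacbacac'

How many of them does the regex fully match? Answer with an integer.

i. 'cb' → match
ii. 'ca' → no match
iii. 'ac' → match
iv. 'b' → match
v. 'c' → match
vi → no match
Total matched: 4

4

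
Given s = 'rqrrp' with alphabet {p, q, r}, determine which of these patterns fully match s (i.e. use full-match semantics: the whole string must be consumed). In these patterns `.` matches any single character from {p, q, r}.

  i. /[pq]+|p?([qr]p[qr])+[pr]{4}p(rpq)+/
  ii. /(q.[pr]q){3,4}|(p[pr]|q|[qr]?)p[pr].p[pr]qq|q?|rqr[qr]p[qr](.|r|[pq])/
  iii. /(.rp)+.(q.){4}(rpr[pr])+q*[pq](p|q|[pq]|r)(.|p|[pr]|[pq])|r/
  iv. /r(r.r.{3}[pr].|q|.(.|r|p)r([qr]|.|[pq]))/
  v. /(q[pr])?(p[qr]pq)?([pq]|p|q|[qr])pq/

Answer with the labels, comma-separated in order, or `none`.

iv

i → no match
ii → no match
iii → no match
iv → match
v → no match — must end with 'pq'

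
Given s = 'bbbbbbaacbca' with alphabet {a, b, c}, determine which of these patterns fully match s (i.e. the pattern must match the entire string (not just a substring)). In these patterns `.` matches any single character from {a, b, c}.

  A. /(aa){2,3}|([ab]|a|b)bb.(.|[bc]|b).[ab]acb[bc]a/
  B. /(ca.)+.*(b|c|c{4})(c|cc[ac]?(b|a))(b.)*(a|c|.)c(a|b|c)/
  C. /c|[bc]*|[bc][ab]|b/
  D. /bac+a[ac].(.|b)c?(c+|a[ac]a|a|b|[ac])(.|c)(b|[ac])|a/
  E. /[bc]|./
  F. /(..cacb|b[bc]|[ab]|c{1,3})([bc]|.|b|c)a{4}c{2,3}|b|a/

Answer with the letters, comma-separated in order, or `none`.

A

A → match
B → no match — must start with 'ca'
C → no match
D → no match
E → no match
F → no match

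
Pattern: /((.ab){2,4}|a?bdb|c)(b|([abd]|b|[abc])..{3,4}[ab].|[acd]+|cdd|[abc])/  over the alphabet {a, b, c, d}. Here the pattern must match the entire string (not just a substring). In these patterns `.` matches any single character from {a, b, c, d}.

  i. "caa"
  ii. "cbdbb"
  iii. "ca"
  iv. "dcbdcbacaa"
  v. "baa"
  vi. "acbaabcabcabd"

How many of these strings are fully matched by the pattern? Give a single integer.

2

i → match
ii → no match
iii → match
iv → no match
v → no match
vi → no match
Total matched: 2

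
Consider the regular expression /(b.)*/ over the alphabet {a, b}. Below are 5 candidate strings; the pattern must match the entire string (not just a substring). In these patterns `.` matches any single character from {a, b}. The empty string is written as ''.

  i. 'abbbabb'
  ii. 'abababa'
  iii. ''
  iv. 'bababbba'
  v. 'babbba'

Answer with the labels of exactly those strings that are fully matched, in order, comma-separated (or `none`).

i. 'abbbabb' → no match
ii. 'abababa' → no match
iii. '' → match
iv. 'bababbba' → match
v. 'babbba' → match

iii, iv, v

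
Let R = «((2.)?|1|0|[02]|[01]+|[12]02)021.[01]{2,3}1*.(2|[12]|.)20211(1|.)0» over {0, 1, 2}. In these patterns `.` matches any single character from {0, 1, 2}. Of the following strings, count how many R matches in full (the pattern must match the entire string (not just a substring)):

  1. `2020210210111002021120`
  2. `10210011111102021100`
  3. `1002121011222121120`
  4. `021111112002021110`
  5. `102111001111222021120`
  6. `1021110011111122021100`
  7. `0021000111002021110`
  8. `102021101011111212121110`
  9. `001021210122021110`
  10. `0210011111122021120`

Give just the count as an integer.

1 → no match
2 → match
3 → no match
4 → no match
5 → match
6 → match
7 → match
8 → no match
9 → match
10 → match
Total matched: 6

6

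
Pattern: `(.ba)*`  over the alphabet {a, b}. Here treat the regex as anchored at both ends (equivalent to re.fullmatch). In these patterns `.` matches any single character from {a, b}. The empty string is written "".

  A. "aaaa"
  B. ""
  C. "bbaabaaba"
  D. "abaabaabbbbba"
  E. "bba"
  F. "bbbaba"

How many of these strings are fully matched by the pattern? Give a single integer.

3

A. "aaaa" → no match
B. "" → match
C. "bbaabaaba" → match
D → no match
E. "bba" → match
F. "bbbaba" → no match
Total matched: 3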